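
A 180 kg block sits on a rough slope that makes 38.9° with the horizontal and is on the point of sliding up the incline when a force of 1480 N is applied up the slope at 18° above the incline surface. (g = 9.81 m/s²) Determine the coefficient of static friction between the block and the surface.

On the verge of sliding up the incline, friction is at its maximum μN and acts down the slope.
Perpendicular to incline: N = W cos 38.9° − P sin 18° = 1374 − 457.3 = 916.9 N.
Along incline: P cos 18° − μN = W sin 38.9° → μ = −(W sin 38.9° − P cos 18°) / N = 0.3258.

μ ≈ 0.326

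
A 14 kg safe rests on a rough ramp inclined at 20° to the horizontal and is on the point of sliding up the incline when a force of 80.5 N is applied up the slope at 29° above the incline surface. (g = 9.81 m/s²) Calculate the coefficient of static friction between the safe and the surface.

μ ≈ 0.260

On the verge of sliding up the incline, friction is at its maximum μN and acts down the slope.
Perpendicular to incline: N = W cos 20° − P sin 29° = 129.1 − 39.03 = 90.03 N.
Along incline: P cos 29° − μN = W sin 20° → μ = −(W sin 20° − P cos 29°) / N = 0.2603.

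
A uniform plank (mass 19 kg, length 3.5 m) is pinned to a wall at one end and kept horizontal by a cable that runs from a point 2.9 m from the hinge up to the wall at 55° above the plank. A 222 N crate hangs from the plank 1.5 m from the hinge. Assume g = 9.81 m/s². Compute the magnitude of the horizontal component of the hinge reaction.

Take torques about the hinge: T sin 55° · 2.9 = 19×9.81×1.75 + 222×1.5 = 659.18 N·m.
So T = 659.18 / (0.8192 × 2.9) = 277.49 N.
ΣF_x = 0: H_x = T cos 55° = 159.16 N.

H_x ≈ 159 N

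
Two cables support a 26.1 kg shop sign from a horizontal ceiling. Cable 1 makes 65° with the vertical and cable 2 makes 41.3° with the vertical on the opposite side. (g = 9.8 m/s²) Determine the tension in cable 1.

Angles from the horizontal: cable 1 is 90° − 65° = 25°, cable 2 is 90° − 41.3° = 48.7°.
Weight W = 26.1 × 9.8 = 255.8 N acts straight down.
Horizontal: T_1 cos 25° = T_2 cos 48.7°  →  T_2 = 1.373 T_1.
Vertical: T_1 sin 25° + T_2 sin 48.7° = 255.8.
Substituting the horizontal relation into the vertical equation gives 1.454 T_1 = 255.8, so T_1 = 175.9 N.

T_1 ≈ 176 N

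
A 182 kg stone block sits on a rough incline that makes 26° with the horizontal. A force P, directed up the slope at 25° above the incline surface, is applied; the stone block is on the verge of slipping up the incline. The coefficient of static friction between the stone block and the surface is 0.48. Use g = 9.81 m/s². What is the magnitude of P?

P ≈ 1400 N

On the verge of sliding up the incline, friction equals μN and acts down the slope.
Perpendicular: N + P sin 25° = W cos 26° = 1605 N.
Along incline: P cos 25° = W sin 26° + μN  with W sin 26° = 782.7 N.
Solving the pair for P and N: P = 1400 N, N = 1013 N (and f = μN = 486.2 N).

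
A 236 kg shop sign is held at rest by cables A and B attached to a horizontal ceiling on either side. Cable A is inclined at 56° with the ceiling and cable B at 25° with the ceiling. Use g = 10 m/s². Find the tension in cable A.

T_A ≈ 2170 N

Weight W = 236 × 10 = 2360 N acts straight down.
Horizontal: T_A cos 56° = T_B cos 25°  →  T_B = 0.617 T_A.
Vertical: T_A sin 56° + T_B sin 25° = 2360.
Substituting the horizontal relation into the vertical equation gives 1.09 T_A = 2360, so T_A = 2166 N.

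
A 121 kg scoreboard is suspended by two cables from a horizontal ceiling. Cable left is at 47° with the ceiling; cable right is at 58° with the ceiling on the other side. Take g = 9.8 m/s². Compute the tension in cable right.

T_right ≈ 837 N

Weight W = 121 × 9.8 = 1186 N acts straight down.
Horizontal: T_left cos 47° = T_right cos 58°  →  T_left = 0.777 T_right.
Vertical: T_left sin 47° + T_right sin 58° = 1186.
Substituting the horizontal relation into the vertical equation gives 1.416 T_right = 1186, so T_right = 837.2 N.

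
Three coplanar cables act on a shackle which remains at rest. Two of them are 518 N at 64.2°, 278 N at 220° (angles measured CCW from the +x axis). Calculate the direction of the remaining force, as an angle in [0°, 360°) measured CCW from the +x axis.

θ ≈ 268°

Sum the known components: ΣF_x = 12.49 N, ΣF_y = 287.7 N.
For equilibrium the remaining force must supply (−ΣF_x, −ΣF_y) = (-12.49, -287.7) N.
Magnitude = √((-12.49)² + (-287.7)²) = 287.9 N; direction = atan2(-287.7, -12.49) = 267.5°.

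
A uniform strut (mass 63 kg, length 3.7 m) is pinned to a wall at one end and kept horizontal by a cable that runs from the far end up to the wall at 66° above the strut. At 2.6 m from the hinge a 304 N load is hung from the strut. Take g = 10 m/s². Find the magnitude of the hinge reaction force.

|H| ≈ 469 N

Take torques about the hinge: T sin 66° · 3.7 = 63×10×1.85 + 304×2.6 = 1955.9 N·m.
So T = 1955.9 / (0.9135 × 3.7) = 578.65 N.
ΣF_x = 0: H_x = T cos 66° = 235.36 N.
ΣF_y = 0: H_y = (63×10 + 304) − T sin 66° = 934 − 528.62 = 405.38 N.
|H| = √(H_x² + H_y²) = √((235.36)² + (405.38)²) = 468.75 N.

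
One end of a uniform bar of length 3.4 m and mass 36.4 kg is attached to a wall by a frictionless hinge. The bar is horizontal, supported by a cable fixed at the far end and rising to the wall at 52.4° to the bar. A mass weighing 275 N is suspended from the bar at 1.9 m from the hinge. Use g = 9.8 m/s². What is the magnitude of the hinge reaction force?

|H| ≈ 394 N

Take torques about the hinge: T sin 52.4° · 3.4 = 36.4×9.8×1.7 + 275×1.9 = 1128.9 N·m.
So T = 1128.9 / (0.7923 × 3.4) = 419.08 N.
ΣF_x = 0: H_x = T cos 52.4° = 255.7 N.
ΣF_y = 0: H_y = (36.4×9.8 + 275) − T sin 52.4° = 631.72 − 332.04 = 299.68 N.
|H| = √(H_x² + H_y²) = √((255.7)² + (299.68)²) = 393.95 N.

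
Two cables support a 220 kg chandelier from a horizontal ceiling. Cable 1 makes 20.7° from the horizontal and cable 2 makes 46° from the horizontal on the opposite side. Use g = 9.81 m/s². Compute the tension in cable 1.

T_1 ≈ 1630 N

Weight W = 220 × 9.81 = 2158 N acts straight down.
Horizontal: T_1 cos 20.7° = T_2 cos 46°  →  T_2 = 1.347 T_1.
Vertical: T_1 sin 20.7° + T_2 sin 46° = 2158.
Substituting the horizontal relation into the vertical equation gives 1.322 T_1 = 2158, so T_1 = 1632 N.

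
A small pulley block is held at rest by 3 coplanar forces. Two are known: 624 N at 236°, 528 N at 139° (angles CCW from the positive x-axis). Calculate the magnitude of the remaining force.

F ≈ 767 N

Sum the known components: ΣF_x = -747.4 N, ΣF_y = -170.9 N.
For equilibrium the remaining force must supply (−ΣF_x, −ΣF_y) = (747.4, 170.9) N.
Magnitude = √((747.4)² + (170.9)²) = 766.7 N; direction = atan2(170.9, 747.4) = 12.9°.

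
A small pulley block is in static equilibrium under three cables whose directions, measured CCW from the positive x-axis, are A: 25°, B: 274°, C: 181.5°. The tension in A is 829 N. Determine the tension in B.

Resolve: ΣF_x = 829 cos 25° + T_B cos 274° + T_C cos 181.5° = 0.
        ΣF_y = 829 sin 25° + T_B sin 274° + T_C sin 181.5° = 0.
The known terms sum to (751.3, 350.4) N, so 0.0698 T_B − 0.9997 T_C = -751.3 and -0.9976 T_B − 0.0262 T_C = -350.4.
Solving simultaneously: T_B = 330.9 N, T_C = 774.7 N.

T_B ≈ 331 N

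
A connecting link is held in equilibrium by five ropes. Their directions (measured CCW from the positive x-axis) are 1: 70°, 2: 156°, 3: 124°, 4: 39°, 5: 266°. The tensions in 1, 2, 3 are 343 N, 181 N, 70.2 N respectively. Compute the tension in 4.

T_4 ≈ 162 N

Resolve: ΣF_x = 343 cos 70° + 181 cos 156° + 70.2 cos 124° + T_4 cos 39° + T_5 cos 266° = 0.
        ΣF_y = 343 sin 70° + 181 sin 156° + 70.2 sin 124° + T_4 sin 39° + T_5 sin 266° = 0.
The known terms sum to (-87.29, 454.1) N, so 0.7771 T_4 − 0.0698 T_5 = 87.29 and 0.6293 T_4 − 0.9976 T_5 = -454.1.
Solving simultaneously: T_4 = 162.4 N, T_5 = 557.7 N.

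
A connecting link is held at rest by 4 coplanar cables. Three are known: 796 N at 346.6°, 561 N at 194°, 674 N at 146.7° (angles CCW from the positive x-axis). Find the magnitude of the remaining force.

F ≈ 337 N

Sum the known components: ΣF_x = -333.3 N, ΣF_y = 49.85 N.
For equilibrium the remaining force must supply (−ΣF_x, −ΣF_y) = (333.3, -49.85) N.
Magnitude = √((333.3)² + (-49.85)²) = 337 N; direction = atan2(-49.85, 333.3) = 351.5°.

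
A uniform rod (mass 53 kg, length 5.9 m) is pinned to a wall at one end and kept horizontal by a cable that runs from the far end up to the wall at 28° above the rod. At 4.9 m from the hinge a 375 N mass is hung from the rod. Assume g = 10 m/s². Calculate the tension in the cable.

Take torques about the hinge: T sin 28° · 5.9 = 53×10×2.95 + 375×4.9 = 3401 N·m.
So T = 3401 / (0.4695 × 5.9) = 1227.9 N.

T ≈ 1230 N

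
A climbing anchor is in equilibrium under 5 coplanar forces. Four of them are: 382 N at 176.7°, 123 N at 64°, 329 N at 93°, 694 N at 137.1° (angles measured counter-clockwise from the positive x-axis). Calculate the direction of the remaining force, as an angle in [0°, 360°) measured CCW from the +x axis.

θ ≈ 312°

Sum the known components: ΣF_x = -853.1 N, ΣF_y = 933.5 N.
For equilibrium the remaining force must supply (−ΣF_x, −ΣF_y) = (853.1, -933.5) N.
Magnitude = √((853.1)² + (-933.5)²) = 1265 N; direction = atan2(-933.5, 853.1) = 312.4°.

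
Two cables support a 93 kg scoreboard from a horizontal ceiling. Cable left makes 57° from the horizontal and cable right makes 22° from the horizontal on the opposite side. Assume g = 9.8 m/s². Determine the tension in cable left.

Weight W = 93 × 9.8 = 911.4 N acts straight down.
Horizontal: T_left cos 57° = T_right cos 22°  →  T_right = 0.5874 T_left.
Vertical: T_left sin 57° + T_right sin 22° = 911.4.
Substituting the horizontal relation into the vertical equation gives 1.059 T_left = 911.4, so T_left = 860.9 N.

T_left ≈ 861 N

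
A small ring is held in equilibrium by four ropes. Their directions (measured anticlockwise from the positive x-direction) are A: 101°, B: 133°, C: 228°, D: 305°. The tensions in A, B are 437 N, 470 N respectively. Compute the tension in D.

T_D ≈ 839 N

Resolve: ΣF_x = 437 cos 101° + 470 cos 133° + T_C cos 228° + T_D cos 305° = 0.
        ΣF_y = 437 sin 101° + 470 sin 133° + T_C sin 228° + T_D sin 305° = 0.
The known terms sum to (-403.9, 772.7) N, so -0.6691 T_C + 0.5736 T_D = 403.9 and -0.7431 T_C − 0.8192 T_D = -772.7.
Solving simultaneously: T_C = 115.3 N, T_D = 838.7 N.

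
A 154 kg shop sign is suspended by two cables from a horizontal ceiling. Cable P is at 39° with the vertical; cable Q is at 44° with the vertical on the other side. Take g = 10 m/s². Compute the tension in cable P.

T_P ≈ 1080 N

Angles from the horizontal: cable P is 90° − 39° = 51°, cable Q is 90° − 44° = 46°.
Weight W = 154 × 10 = 1540 N acts straight down.
Horizontal: T_P cos 51° = T_Q cos 46°  →  T_Q = 0.9059 T_P.
Vertical: T_P sin 51° + T_Q sin 46° = 1540.
Substituting the horizontal relation into the vertical equation gives 1.429 T_P = 1540, so T_P = 1078 N.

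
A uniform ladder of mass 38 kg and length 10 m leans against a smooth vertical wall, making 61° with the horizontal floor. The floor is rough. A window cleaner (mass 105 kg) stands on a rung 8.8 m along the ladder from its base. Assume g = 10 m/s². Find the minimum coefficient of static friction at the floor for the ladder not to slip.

ΣF_y = 0: N_floor = 38×10 + 105×10 = 1430 N.
Torques about the foot: N_wall · 10 sin 61° = 38×10×5 cos 61° + 105×10×8.8 cos 61° → N_wall = 617.5 N.
ΣF_x = 0: f_floor = N_wall = 617.5 N.
μ_min = f_floor / N_floor = 617.5 / 1430 = 0.4318.

μ_min ≈ 0.432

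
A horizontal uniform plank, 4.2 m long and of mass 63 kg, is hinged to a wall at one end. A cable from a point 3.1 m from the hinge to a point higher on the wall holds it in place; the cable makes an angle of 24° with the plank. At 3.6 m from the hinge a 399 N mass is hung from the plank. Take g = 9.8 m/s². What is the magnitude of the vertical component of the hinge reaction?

|H_y| ≈ 135 N

Take torques about the hinge: T sin 24° · 3.1 = 63×9.8×2.1 + 399×3.6 = 2732.9 N·m.
So T = 2732.9 / (0.4067 × 3.1) = 2167.5 N.
ΣF_y = 0: H_y = (63×9.8 + 399) − T sin 24° = 1016.4 − 881.59 = 134.81 N.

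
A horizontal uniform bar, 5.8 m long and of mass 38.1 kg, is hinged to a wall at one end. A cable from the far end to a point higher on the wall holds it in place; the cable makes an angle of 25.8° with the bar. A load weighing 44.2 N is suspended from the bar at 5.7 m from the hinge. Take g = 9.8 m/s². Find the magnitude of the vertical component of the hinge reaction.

|H_y| ≈ 187 N

Take torques about the hinge: T sin 25.8° · 5.8 = 38.1×9.8×2.9 + 44.2×5.7 = 1334.7 N·m.
So T = 1334.7 / (0.4352 × 5.8) = 528.75 N.
ΣF_y = 0: H_y = (38.1×9.8 + 44.2) − T sin 25.8° = 417.58 − 230.13 = 187.45 N.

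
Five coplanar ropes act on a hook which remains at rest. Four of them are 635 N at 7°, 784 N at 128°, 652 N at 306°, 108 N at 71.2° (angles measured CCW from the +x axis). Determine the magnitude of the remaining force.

Sum the known components: ΣF_x = 565.6 N, ΣF_y = 269.9 N.
For equilibrium the remaining force must supply (−ΣF_x, −ΣF_y) = (-565.6, -269.9) N.
Magnitude = √((-565.6)² + (-269.9)²) = 626.7 N; direction = atan2(-269.9, -565.6) = 205.5°.

F ≈ 627 N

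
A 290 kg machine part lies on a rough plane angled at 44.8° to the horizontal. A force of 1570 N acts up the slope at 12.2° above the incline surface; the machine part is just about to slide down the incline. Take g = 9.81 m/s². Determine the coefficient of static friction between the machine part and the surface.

On the verge of sliding down the incline, friction is at its maximum μN and acts up the slope.
Perpendicular to incline: N = W cos 44.8° − P sin 12.2° = 2019 − 331.8 = 1687 N.
Along incline: P cos 12.2° + μN = W sin 44.8° → μ = (W sin 44.8° − P cos 12.2°) / N = 0.2787.

μ ≈ 0.279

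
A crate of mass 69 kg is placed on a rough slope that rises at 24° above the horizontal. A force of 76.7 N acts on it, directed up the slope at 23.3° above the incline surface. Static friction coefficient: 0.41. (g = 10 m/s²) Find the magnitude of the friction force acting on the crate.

Axes along / perpendicular to the incline. W sin 24° = 280.6 N down-slope; W cos 24° = 630.3 N into the surface.
Perpendicular: N = W cos 24° − P sin 23.3° = 630.3 − 30.34 = 600 N.
Along incline: P cos 23.3° + f = W sin 24° (friction acts up-slope) → f = 280.6 − 70.44 = 210.2 N.
|f| = 210.2 N ≤ μN = 246 N, so the crate is indeed static.

f ≈ 210 N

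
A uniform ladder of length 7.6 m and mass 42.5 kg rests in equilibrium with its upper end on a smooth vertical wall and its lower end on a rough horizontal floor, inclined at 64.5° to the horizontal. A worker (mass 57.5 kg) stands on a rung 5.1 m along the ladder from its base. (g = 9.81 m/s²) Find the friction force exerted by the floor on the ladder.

Torques about the foot: N_wall · 7.6 sin 64.5° = 42.5×9.81×3.8 cos 64.5° + 57.5×9.81×5.1 cos 64.5° → N_wall = 279.98 N.
ΣF_x = 0: f_floor = N_wall = 279.98 N.

f ≈ 280 N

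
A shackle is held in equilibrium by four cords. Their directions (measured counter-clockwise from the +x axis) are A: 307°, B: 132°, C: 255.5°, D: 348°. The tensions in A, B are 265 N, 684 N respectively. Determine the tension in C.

Resolve: ΣF_x = 265 cos 307° + 684 cos 132° + T_C cos 255.5° + T_D cos 348° = 0.
        ΣF_y = 265 sin 307° + 684 sin 132° + T_C sin 255.5° + T_D sin 348° = 0.
The known terms sum to (-298.2, 296.7) N, so -0.2504 T_C + 0.9781 T_D = 298.2 and -0.9681 T_C − 0.2079 T_D = -296.7.
Solving simultaneously: T_C = 228.4 N, T_D = 363.3 N.

T_C ≈ 228 N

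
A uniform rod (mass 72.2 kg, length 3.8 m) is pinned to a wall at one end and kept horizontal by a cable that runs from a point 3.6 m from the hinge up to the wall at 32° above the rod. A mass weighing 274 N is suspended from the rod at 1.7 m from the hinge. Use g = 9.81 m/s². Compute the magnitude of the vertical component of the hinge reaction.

Take torques about the hinge: T sin 32° · 3.6 = 72.2×9.81×1.9 + 274×1.7 = 1811.5 N·m.
So T = 1811.5 / (0.5299 × 3.6) = 949.59 N.
ΣF_y = 0: H_y = (72.2×9.81 + 274) − T sin 32° = 982.28 − 503.2 = 479.08 N.

|H_y| ≈ 479 N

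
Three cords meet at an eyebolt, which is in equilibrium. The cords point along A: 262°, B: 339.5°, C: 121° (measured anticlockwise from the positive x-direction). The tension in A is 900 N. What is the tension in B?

T_B ≈ 910 N

Resolve: ΣF_x = 900 cos 262° + T_B cos 339.5° + T_C cos 121° = 0.
        ΣF_y = 900 sin 262° + T_B sin 339.5° + T_C sin 121° = 0.
The known terms sum to (-125.3, -891.2) N, so 0.9367 T_B − 0.5150 T_C = 125.3 and -0.3502 T_B + 0.8572 T_C = 891.2.
Solving simultaneously: T_B = 909.8 N, T_C = 1411 N.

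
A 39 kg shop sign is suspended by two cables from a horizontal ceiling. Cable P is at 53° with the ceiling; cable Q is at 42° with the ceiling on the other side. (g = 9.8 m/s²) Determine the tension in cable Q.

Weight W = 39 × 9.8 = 382.2 N acts straight down.
Horizontal: T_P cos 53° = T_Q cos 42°  →  T_P = 1.235 T_Q.
Vertical: T_P sin 53° + T_Q sin 42° = 382.2.
Substituting the horizontal relation into the vertical equation gives 1.655 T_Q = 382.2, so T_Q = 230.9 N.

T_Q ≈ 231 N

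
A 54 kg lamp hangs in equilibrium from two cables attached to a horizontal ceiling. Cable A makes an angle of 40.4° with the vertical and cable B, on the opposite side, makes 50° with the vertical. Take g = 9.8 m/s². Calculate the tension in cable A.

T_A ≈ 405 N

Angles from the horizontal: cable A is 90° − 40.4° = 49.6°, cable B is 90° − 50° = 40°.
Weight W = 54 × 9.8 = 529.2 N acts straight down.
Horizontal: T_A cos 49.6° = T_B cos 40°  →  T_B = 0.8461 T_A.
Vertical: T_A sin 49.6° + T_B sin 40° = 529.2.
Substituting the horizontal relation into the vertical equation gives 1.305 T_A = 529.2, so T_A = 405.4 N.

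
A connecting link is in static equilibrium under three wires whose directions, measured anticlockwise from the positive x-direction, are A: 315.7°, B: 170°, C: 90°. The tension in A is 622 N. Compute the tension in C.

T_C ≈ 356 N

Resolve: ΣF_x = 622 cos 315.7° + T_B cos 170° + T_C cos 90° = 0.
        ΣF_y = 622 sin 315.7° + T_B sin 170° + T_C sin 90° = 0.
The known terms sum to (445.2, -434.4) N, so -0.9848 T_B + 0.0000 T_C = -445.2 and 0.1736 T_B + 1.0000 T_C = 434.4.
Solving simultaneously: T_B = 452 N, T_C = 355.9 N.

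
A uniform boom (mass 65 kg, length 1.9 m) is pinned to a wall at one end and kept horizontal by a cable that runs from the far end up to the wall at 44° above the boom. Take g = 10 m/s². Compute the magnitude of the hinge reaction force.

Take torques about the hinge: T sin 44° · 1.9 = 65×10×0.95 = 617.5 N·m.
So T = 617.5 / (0.6947 × 1.9) = 467.86 N.
ΣF_x = 0: H_x = T cos 44° = 336.55 N.
ΣF_y = 0: H_y = (65×10) − T sin 44° = 650 − 325 = 325 N.
|H| = √(H_x² + H_y²) = √((336.55)² + (325)²) = 467.86 N.

|H| ≈ 468 N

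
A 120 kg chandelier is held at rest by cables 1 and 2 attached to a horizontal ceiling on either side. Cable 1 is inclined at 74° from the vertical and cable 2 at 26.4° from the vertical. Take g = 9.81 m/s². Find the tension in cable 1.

T_1 ≈ 532 N

Angles from the horizontal: cable 1 is 90° − 74° = 16°, cable 2 is 90° − 26.4° = 63.6°.
Weight W = 120 × 9.81 = 1177 N acts straight down.
Horizontal: T_1 cos 16° = T_2 cos 63.6°  →  T_2 = 2.162 T_1.
Vertical: T_1 sin 16° + T_2 sin 63.6° = 1177.
Substituting the horizontal relation into the vertical equation gives 2.212 T_1 = 1177, so T_1 = 532.2 N.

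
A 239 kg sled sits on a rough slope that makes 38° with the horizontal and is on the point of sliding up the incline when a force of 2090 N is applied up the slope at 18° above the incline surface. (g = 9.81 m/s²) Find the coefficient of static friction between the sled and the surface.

On the verge of sliding up the incline, friction is at its maximum μN and acts down the slope.
Perpendicular to incline: N = W cos 38° − P sin 18° = 1848 − 645.8 = 1202 N.
Along incline: P cos 18° − μN = W sin 38° → μ = −(W sin 38° − P cos 18°) / N = 0.4529.

μ ≈ 0.453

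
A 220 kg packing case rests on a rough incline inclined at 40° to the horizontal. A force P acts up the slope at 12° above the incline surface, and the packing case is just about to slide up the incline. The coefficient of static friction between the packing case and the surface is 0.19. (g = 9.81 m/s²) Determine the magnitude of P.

On the verge of sliding up the incline, friction equals μN and acts down the slope.
Perpendicular: N + P sin 12° = W cos 40° = 1653 N.
Along incline: P cos 12° = W sin 40° + μN  with W sin 40° = 1387 N.
Solving the pair for P and N: P = 1672 N, N = 1306 N (and f = μN = 248.1 N).

P ≈ 1670 N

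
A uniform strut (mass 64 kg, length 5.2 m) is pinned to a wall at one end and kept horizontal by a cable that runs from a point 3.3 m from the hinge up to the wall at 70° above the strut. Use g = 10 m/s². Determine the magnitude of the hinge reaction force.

|H| ≈ 228 N

Take torques about the hinge: T sin 70° · 3.3 = 64×10×2.6 = 1664 N·m.
So T = 1664 / (0.9397 × 3.3) = 536.6 N.
ΣF_x = 0: H_x = T cos 70° = 183.53 N.
ΣF_y = 0: H_y = (64×10) − T sin 70° = 640 − 504.24 = 135.76 N.
|H| = √(H_x² + H_y²) = √((183.53)² + (135.76)²) = 228.28 N.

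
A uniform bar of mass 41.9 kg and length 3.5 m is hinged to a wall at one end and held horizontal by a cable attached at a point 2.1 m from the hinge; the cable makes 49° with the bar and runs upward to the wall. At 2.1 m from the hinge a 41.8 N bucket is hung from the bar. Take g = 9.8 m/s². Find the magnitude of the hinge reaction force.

Take torques about the hinge: T sin 49° · 2.1 = 41.9×9.8×1.75 + 41.8×2.1 = 806.37 N·m.
So T = 806.37 / (0.7547 × 2.1) = 508.78 N.
ΣF_x = 0: H_x = T cos 49° = 333.79 N.
ΣF_y = 0: H_y = (41.9×9.8 + 41.8) − T sin 49° = 452.42 − 383.98 = 68.437 N.
|H| = √(H_x² + H_y²) = √((333.79)² + (68.437)²) = 340.74 N.

|H| ≈ 341 N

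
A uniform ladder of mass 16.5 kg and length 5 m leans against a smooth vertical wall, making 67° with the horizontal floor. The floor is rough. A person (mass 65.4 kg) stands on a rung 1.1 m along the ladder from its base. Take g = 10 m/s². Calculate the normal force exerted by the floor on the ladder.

ΣF_y = 0: N_floor = 16.5×10 + 65.4×10 = 819 N.

N_floor ≈ 819 N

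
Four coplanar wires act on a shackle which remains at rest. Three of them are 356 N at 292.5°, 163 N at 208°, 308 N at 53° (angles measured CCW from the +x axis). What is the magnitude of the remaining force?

F ≈ 239 N

Sum the known components: ΣF_x = 177.7 N, ΣF_y = -159.4 N.
For equilibrium the remaining force must supply (−ΣF_x, −ΣF_y) = (-177.7, 159.4) N.
Magnitude = √((-177.7)² + (159.4)²) = 238.7 N; direction = atan2(159.4, -177.7) = 138.1°.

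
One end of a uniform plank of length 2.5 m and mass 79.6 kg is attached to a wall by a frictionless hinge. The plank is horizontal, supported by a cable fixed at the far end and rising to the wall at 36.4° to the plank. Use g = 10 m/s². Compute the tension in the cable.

Take torques about the hinge: T sin 36.4° · 2.5 = 79.6×10×1.25 = 995 N·m.
So T = 995 / (0.5934 × 2.5) = 670.69 N.

T ≈ 671 N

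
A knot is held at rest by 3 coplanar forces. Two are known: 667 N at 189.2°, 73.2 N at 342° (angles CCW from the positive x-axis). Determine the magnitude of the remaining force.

F ≈ 603 N

Sum the known components: ΣF_x = -588.8 N, ΣF_y = -129.3 N.
For equilibrium the remaining force must supply (−ΣF_x, −ΣF_y) = (588.8, 129.3) N.
Magnitude = √((588.8)² + (129.3)²) = 602.8 N; direction = atan2(129.3, 588.8) = 12.4°.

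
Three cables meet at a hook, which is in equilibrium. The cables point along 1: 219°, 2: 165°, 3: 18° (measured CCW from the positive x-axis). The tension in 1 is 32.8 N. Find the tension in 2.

Resolve: ΣF_x = 32.8 cos 219° + T_2 cos 165° + T_3 cos 18° = 0.
        ΣF_y = 32.8 sin 219° + T_2 sin 165° + T_3 sin 18° = 0.
The known terms sum to (-25.49, -20.64) N, so -0.9659 T_2 + 0.9511 T_3 = 25.49 and 0.2588 T_2 + 0.3090 T_3 = 20.64.
Solving simultaneously: T_2 = 21.58 N, T_3 = 48.72 N.

T_2 ≈ 21.6 N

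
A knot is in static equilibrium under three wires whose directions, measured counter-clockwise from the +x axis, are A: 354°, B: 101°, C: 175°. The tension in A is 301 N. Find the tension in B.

T_B ≈ 5.46 N

Resolve: ΣF_x = 301 cos 354° + T_B cos 101° + T_C cos 175° = 0.
        ΣF_y = 301 sin 354° + T_B sin 101° + T_C sin 175° = 0.
The known terms sum to (299.4, -31.46) N, so -0.1908 T_B − 0.9962 T_C = -299.4 and 0.9816 T_B + 0.0872 T_C = 31.46.
Solving simultaneously: T_B = 5.465 N, T_C = 299.4 N.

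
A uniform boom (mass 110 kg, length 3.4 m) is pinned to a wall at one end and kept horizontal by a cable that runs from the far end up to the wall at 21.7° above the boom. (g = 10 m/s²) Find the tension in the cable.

T ≈ 1490 N

Take torques about the hinge: T sin 21.7° · 3.4 = 110×10×1.7 = 1870 N·m.
So T = 1870 / (0.3697 × 3.4) = 1487.5 N.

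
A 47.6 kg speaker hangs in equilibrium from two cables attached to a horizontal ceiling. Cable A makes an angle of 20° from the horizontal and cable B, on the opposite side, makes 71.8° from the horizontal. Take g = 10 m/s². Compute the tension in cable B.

T_B ≈ 448 N

Weight W = 47.6 × 10 = 476 N acts straight down.
Horizontal: T_A cos 20° = T_B cos 71.8°  →  T_A = 0.3324 T_B.
Vertical: T_A sin 20° + T_B sin 71.8° = 476.
Substituting the horizontal relation into the vertical equation gives 1.064 T_B = 476, so T_B = 447.5 N.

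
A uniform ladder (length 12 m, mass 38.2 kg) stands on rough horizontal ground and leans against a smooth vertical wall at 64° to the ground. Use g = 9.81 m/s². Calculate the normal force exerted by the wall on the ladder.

N_wall ≈ 91.4 N

Torques about the foot: N_wall · 12 sin 64° = 38.2×9.81×6 cos 64° → N_wall = 91.387 N.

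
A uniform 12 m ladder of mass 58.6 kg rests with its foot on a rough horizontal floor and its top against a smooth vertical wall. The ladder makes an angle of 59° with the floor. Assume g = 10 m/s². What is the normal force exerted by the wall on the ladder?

Torques about the foot: N_wall · 12 sin 59° = 58.6×10×6 cos 59° → N_wall = 176.05 N.

N_wall ≈ 176 N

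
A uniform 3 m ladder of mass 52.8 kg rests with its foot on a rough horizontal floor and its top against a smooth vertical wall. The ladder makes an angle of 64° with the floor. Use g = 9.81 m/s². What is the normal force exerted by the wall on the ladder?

Torques about the foot: N_wall · 3 sin 64° = 52.8×9.81×1.5 cos 64° → N_wall = 126.31 N.

N_wall ≈ 126 N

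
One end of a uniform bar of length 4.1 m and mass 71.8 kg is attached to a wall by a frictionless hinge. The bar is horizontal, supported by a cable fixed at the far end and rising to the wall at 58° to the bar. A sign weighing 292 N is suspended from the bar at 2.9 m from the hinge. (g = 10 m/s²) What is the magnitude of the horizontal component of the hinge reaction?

Take torques about the hinge: T sin 58° · 4.1 = 71.8×10×2.05 + 292×2.9 = 2318.7 N·m.
So T = 2318.7 / (0.8480 × 4.1) = 666.87 N.
ΣF_x = 0: H_x = T cos 58° = 353.39 N.

H_x ≈ 353 N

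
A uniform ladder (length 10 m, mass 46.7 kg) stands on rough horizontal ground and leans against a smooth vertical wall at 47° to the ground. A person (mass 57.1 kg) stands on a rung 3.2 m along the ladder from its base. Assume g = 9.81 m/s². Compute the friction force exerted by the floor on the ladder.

f ≈ 381 N

Torques about the foot: N_wall · 10 sin 47° = 46.7×9.81×5 cos 47° + 57.1×9.81×3.2 cos 47° → N_wall = 380.76 N.
ΣF_x = 0: f_floor = N_wall = 380.76 N.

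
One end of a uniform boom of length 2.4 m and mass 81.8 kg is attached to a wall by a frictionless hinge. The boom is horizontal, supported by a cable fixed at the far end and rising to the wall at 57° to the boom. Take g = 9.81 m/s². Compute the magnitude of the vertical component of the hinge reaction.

|H_y| ≈ 401 N

Take torques about the hinge: T sin 57° · 2.4 = 81.8×9.81×1.2 = 962.95 N·m.
So T = 962.95 / (0.8387 × 2.4) = 478.41 N.
ΣF_y = 0: H_y = (81.8×9.81) − T sin 57° = 802.46 − 401.23 = 401.23 N.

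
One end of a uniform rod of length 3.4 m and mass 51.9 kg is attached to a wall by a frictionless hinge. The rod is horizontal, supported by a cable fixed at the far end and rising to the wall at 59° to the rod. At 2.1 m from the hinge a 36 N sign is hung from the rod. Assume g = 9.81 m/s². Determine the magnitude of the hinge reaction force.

Take torques about the hinge: T sin 59° · 3.4 = 51.9×9.81×1.7 + 36×2.1 = 941.14 N·m.
So T = 941.14 / (0.8572 × 3.4) = 322.93 N.
ΣF_x = 0: H_x = T cos 59° = 166.32 N.
ΣF_y = 0: H_y = (51.9×9.81 + 36) − T sin 59° = 545.14 − 276.8 = 268.33 N.
|H| = √(H_x² + H_y²) = √((166.32)² + (268.33)²) = 315.7 N.

|H| ≈ 316 N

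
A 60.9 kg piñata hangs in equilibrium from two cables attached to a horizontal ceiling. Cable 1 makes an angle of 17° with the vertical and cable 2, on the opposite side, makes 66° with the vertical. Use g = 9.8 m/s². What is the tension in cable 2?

Angles from the horizontal: cable 1 is 90° − 17° = 73°, cable 2 is 90° − 66° = 24°.
Weight W = 60.9 × 9.8 = 596.8 N acts straight down.
Horizontal: T_1 cos 73° = T_2 cos 24°  →  T_1 = 3.125 T_2.
Vertical: T_1 sin 73° + T_2 sin 24° = 596.8.
Substituting the horizontal relation into the vertical equation gives 3.395 T_2 = 596.8, so T_2 = 175.8 N.

T_2 ≈ 176 N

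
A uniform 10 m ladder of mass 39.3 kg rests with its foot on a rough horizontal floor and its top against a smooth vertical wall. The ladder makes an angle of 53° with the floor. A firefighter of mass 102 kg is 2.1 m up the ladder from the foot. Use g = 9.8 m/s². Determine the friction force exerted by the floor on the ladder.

f ≈ 303 N

Torques about the foot: N_wall · 10 sin 53° = 39.3×9.8×5 cos 53° + 102×9.8×2.1 cos 53° → N_wall = 303.29 N.
ΣF_x = 0: f_floor = N_wall = 303.29 N.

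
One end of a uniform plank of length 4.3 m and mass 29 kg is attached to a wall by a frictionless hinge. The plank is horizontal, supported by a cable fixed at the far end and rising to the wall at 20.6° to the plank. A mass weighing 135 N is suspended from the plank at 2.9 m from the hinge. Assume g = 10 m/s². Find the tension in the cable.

Take torques about the hinge: T sin 20.6° · 4.3 = 29×10×2.15 + 135×2.9 = 1015 N·m.
So T = 1015 / (0.3518 × 4.3) = 670.89 N.

T ≈ 671 N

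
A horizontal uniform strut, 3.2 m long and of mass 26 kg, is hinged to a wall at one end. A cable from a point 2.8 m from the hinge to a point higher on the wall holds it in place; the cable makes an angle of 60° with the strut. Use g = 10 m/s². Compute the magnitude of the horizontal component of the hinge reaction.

H_x ≈ 85.8 N

Take torques about the hinge: T sin 60° · 2.8 = 26×10×1.6 = 416 N·m.
So T = 416 / (0.8660 × 2.8) = 171.56 N.
ΣF_x = 0: H_x = T cos 60° = 85.778 N.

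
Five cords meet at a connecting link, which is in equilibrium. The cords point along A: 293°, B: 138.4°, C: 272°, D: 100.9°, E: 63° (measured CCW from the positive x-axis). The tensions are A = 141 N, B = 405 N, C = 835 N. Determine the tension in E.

Resolve: ΣF_x = 141 cos 293° + 405 cos 138.4° + 835 cos 272° + T_D cos 100.9° + T_E cos 63° = 0.
        ΣF_y = 141 sin 293° + 405 sin 138.4° + 835 sin 272° + T_D sin 100.9° + T_E sin 63° = 0.
The known terms sum to (-218.6, -695.4) N, so -0.1891 T_D + 0.4540 T_E = 218.6 and 0.9820 T_D + 0.8910 T_E = 695.4.
Solving simultaneously: T_D = 196.8 N, T_E = 563.5 N.

T_E ≈ 564 N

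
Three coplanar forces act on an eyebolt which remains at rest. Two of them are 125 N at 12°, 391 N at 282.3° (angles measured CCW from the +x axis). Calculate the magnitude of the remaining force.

F ≈ 411 N

Sum the known components: ΣF_x = 205.6 N, ΣF_y = -356 N.
For equilibrium the remaining force must supply (−ΣF_x, −ΣF_y) = (-205.6, 356) N.
Magnitude = √((-205.6)² + (356)²) = 411.1 N; direction = atan2(356, -205.6) = 120.0°.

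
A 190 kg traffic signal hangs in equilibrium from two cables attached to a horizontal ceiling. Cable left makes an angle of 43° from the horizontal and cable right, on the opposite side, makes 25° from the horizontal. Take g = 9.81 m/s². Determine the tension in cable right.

T_right ≈ 1470 N

Weight W = 190 × 9.81 = 1864 N acts straight down.
Horizontal: T_left cos 43° = T_right cos 25°  →  T_left = 1.239 T_right.
Vertical: T_left sin 43° + T_right sin 25° = 1864.
Substituting the horizontal relation into the vertical equation gives 1.268 T_right = 1864, so T_right = 1470 N.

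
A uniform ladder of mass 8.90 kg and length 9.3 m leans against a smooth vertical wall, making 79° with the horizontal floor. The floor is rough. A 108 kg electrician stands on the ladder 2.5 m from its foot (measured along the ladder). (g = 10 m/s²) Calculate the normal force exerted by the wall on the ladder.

Torques about the foot: N_wall · 9.3 sin 79° = 8.90×10×4.65 cos 79° + 108×10×2.5 cos 79° → N_wall = 65.083 N.

N_wall ≈ 65.1 N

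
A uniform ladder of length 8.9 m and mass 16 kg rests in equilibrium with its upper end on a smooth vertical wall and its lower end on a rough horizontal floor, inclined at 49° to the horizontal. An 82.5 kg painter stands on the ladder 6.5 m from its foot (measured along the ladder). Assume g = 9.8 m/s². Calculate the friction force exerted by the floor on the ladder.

f ≈ 581 N

Torques about the foot: N_wall · 8.9 sin 49° = 16×9.8×4.45 cos 49° + 82.5×9.8×6.5 cos 49° → N_wall = 581.45 N.
ΣF_x = 0: f_floor = N_wall = 581.45 N.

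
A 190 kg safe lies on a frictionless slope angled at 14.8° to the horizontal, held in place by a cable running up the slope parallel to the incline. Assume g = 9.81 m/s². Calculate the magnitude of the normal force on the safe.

N ≈ 1800 N

Take axes along and perpendicular to the incline. Weight components: W sin 14.8° = 476.1 N down-slope, W cos 14.8° = 1802 N into the surface.
Along incline: T cos 0° = W sin 14.8° → T = 476.1 N.
Perpendicular: N = W cos 14.8° − T sin 0° = 1802 N.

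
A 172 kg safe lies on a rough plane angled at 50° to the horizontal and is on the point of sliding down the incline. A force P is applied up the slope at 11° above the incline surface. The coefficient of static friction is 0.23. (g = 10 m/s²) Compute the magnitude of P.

P ≈ 1130 N

On the verge of sliding down the incline, friction equals μN and acts up the slope.
Perpendicular: N + P sin 11° = W cos 50° = 1106 N.
Along incline: P cos 11° + μN = W sin 50° with W sin 50° = 1318 N.
Solving the pair for P and N: P = 1134 N, N = 889.2 N (and f = μN = 204.5 N).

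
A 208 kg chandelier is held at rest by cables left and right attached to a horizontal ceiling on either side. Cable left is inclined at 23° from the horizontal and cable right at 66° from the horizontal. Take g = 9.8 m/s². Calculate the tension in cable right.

Weight W = 208 × 9.8 = 2038 N acts straight down.
Horizontal: T_left cos 23° = T_right cos 66°  →  T_left = 0.4419 T_right.
Vertical: T_left sin 23° + T_right sin 66° = 2038.
Substituting the horizontal relation into the vertical equation gives 1.086 T_right = 2038, so T_right = 1877 N.

T_right ≈ 1880 N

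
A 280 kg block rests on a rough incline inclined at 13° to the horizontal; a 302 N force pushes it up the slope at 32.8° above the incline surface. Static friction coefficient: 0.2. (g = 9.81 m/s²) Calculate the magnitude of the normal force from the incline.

N ≈ 2510 N

Axes along / perpendicular to the incline. W sin 13° = 617.9 N down-slope; W cos 13° = 2676 N into the surface.
Perpendicular: N = W cos 13° − P sin 32.8° = 2676 − 163.6 = 2513 N.
Along incline: P cos 32.8° + f = W sin 13° (friction acts up-slope) → f = 617.9 − 253.9 = 364 N.
|f| = 364 N ≤ μN = 502.6 N, so the block is indeed static.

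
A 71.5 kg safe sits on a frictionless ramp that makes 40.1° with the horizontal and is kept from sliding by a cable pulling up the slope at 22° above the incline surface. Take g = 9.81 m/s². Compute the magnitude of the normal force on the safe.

Take axes along and perpendicular to the incline. Weight components: W sin 40.1° = 451.8 N down-slope, W cos 40.1° = 536.5 N into the surface.
Along incline: T cos 22° = W sin 40.1° → T = 487.3 N.
Perpendicular: N = W cos 40.1° − T sin 22° = 354 N.

N ≈ 354 N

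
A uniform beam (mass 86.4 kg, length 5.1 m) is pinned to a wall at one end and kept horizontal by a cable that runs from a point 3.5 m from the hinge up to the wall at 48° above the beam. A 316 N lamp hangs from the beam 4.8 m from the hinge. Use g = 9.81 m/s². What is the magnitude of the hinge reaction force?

|H| ≈ 953 N

Take torques about the hinge: T sin 48° · 3.5 = 86.4×9.81×2.55 + 316×4.8 = 3678.1 N·m.
So T = 3678.1 / (0.7431 × 3.5) = 1414.1 N.
ΣF_x = 0: H_x = T cos 48° = 946.23 N.
ΣF_y = 0: H_y = (86.4×9.81 + 316) − T sin 48° = 1163.6 − 1050.9 = 112.69 N.
|H| = √(H_x² + H_y²) = √((946.23)² + (112.69)²) = 952.92 N.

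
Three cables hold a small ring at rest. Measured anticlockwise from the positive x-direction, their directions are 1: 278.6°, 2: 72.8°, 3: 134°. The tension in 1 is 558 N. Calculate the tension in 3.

Resolve: ΣF_x = 558 cos 278.6° + T_2 cos 72.8° + T_3 cos 134° = 0.
        ΣF_y = 558 sin 278.6° + T_2 sin 72.8° + T_3 sin 134° = 0.
The known terms sum to (83.44, -551.7) N, so 0.2957 T_2 − 0.6947 T_3 = -83.44 and 0.9553 T_2 + 0.7193 T_3 = 551.7.
Solving simultaneously: T_2 = 368.9 N, T_3 = 277.1 N.

T_3 ≈ 277 N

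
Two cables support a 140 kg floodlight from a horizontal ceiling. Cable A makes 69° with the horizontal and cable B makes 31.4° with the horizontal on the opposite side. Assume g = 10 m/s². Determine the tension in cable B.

T_B ≈ 510 N

Weight W = 140 × 10 = 1400 N acts straight down.
Horizontal: T_A cos 69° = T_B cos 31.4°  →  T_A = 2.382 T_B.
Vertical: T_A sin 69° + T_B sin 31.4° = 1400.
Substituting the horizontal relation into the vertical equation gives 2.745 T_B = 1400, so T_B = 510.1 N.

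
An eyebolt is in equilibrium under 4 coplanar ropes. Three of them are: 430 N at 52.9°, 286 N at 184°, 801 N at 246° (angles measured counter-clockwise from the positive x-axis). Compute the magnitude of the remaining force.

Sum the known components: ΣF_x = -351.7 N, ΣF_y = -408.7 N.
For equilibrium the remaining force must supply (−ΣF_x, −ΣF_y) = (351.7, 408.7) N.
Magnitude = √((351.7)² + (408.7)²) = 539.2 N; direction = atan2(408.7, 351.7) = 49.3°.

F ≈ 539 N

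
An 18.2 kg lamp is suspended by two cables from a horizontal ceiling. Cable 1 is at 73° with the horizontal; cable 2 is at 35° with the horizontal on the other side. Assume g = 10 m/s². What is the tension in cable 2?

Weight W = 18.2 × 10 = 182 N acts straight down.
Horizontal: T_1 cos 73° = T_2 cos 35°  →  T_1 = 2.802 T_2.
Vertical: T_1 sin 73° + T_2 sin 35° = 182.
Substituting the horizontal relation into the vertical equation gives 3.253 T_2 = 182, so T_2 = 55.95 N.

T_2 ≈ 56 N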